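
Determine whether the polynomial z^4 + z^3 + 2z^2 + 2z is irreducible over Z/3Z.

Write f(z) = z^4 + z^3 + 2z^2 + 2z.
Check for roots in Z/3Z: f(0) = 0 → root; f(1) = 0 → root; f(2) = 0 → root.
f(0) = 0, so (z) divides f(z); f is reducible.

No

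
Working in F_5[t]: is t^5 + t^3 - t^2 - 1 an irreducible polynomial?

No

Write P(t) = t^5 + t^3 - t^2 - 1.
Check for roots in F_5: P(0) = 4; P(1) = 0 → root; P(2) = 0 → root; P(3) = 0 → root; P(4) = 1.
P(1) = 0, so (t − 1) divides P(t); P is reducible.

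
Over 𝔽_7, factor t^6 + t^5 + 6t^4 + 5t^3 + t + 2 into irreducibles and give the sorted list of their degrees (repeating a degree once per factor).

Write f(t) = t^6 + t^5 + 6t^4 + 5t^3 + t + 2.
Complete factorization: f(t) = (t^6 + t^5 + 6t^4 + 5t^3 + t + 2).
Factor degrees with multiplicity: 6 = 6.

6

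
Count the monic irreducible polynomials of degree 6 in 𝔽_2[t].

9

Gauss's count: N_{2}(6) = (1/6) Σ_{d|6} μ(6/d)·2^d.
Divisors of 6: 1, 2, 3, 6; μ(6/d) for each: 1, -1, -1, 1.
Σ = 2^1 − 2^2 − 2^3 + 2^6 = 54.
N = 54/6 = 9.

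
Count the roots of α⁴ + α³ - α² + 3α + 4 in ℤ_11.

1

Write f(α) = α⁴ + α³ - α² + 3α + 4.
Evaluate at each of the 11 elements of ℤ_11:
f(0) = 4; f(1) = 8; f(2) = 8; f(3) = 2; f(4) = 1; f(5) = 7; f(6) = 2; f(7) = 3; f(8) = 7; f(9) = 2; f(10) = 0 → root.
Roots: {10}.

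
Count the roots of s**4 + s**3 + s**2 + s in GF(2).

2

Write f(s) = s**4 + s**3 + s**2 + s.
Evaluate at each of the 2 elements of GF(2):
f(0) = 0 → root; f(1) = 0 → root.
Roots: {0, 1}.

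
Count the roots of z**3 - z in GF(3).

3

Write h(z) = z**3 - z.
Evaluate at each of the 3 elements of GF(3):
h(0) = 0 → root; h(1) = 0 → root; h(2) = 0 → root.
Roots: {0, 1, 2}.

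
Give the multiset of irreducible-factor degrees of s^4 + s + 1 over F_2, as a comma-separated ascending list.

Write h(s) = s^4 + s + 1.
Roots in F_2: h(0) = 1; h(1) = 1.
Complete factorization: h(s) = (s^4 + s + 1).
Factor degrees with multiplicity: 4 = 4.

4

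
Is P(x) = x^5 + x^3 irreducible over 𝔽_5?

No

Check for roots in 𝔽_5: P(0) = 0 → root; P(1) = 2; P(2) = 0 → root; P(3) = 0 → root; P(4) = 3.
P(0) = 0, so (x) divides P(x); P is reducible.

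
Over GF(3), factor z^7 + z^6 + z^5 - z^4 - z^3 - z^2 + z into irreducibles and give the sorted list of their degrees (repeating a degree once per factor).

1, 1, 2, 3

Write h(z) = z^7 + z^6 + z^5 - z^4 - z^3 - z^2 + z.
Roots in GF(3): h(0) = 0 → root; h(1) = 1; h(2) = 0 → root.
Linear factors from roots: (z), (z + 1).
Complete factorization: h(z) = (z)·(z + 1)·(z^2 - z - 1)·(z^3 + z^2 - 1).
Factor degrees with multiplicity: 1 + 1 + 2 + 3 = 7.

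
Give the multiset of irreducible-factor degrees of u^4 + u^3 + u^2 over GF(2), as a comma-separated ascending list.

1, 1, 2

Write f(u) = u^4 + u^3 + u^2.
Roots in GF(2): f(0) = 0 → root; f(1) = 1.
Linear factors from roots: (u).
Complete factorization: f(u) = (u)^2·(u^2 + u + 1).
Factor degrees with multiplicity: 1 + 1 + 2 = 4.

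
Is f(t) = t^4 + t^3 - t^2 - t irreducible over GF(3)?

No

Check for roots in GF(3): f(0) = 0 → root; f(1) = 0 → root; f(2) = 0 → root.
f(0) = 0, so (t) divides f(t); f is reducible.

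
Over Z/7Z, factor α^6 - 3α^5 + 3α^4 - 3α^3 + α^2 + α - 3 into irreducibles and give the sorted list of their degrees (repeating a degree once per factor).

Write f(α) = α^6 - 3α^5 + 3α^4 - 3α^3 + α^2 + α - 3.
Linear factors from roots: (α + 3), (α + 2), (α + 1).
Complete factorization: f(α) = (α + 1)·(α + 3)·(α + 2)^2·(α^2 + 3α - 2).
Factor degrees with multiplicity: 1 + 1 + 1 + 1 + 2 = 6.

1, 1, 1, 1, 2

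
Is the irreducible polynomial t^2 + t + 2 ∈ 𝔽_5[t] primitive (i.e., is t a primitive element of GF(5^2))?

Write f(t) = t^2 + t + 2.
|GF(5^2)^×| = 5^2 − 1 = 24. Prime factorization: 24 = 2^3·3.
f is primitive ⇔ t has order 24 in GF(5)[t]/(f), i.e. t^(24/q) ≠ 1 for each prime q | 24.
t^(12) mod f = 4.
t^(8) mod f = 3t + 1.
None equal 1, so t has full order 24; f is primitive.

Yes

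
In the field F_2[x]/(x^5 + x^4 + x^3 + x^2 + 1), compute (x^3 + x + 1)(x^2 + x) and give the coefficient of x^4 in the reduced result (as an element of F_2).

0

Multiply in F_2[x]: (x^3 + x + 1)·(x^2 + x) = x^5 + x^4 + x^3 + x.
Reduce using x^5 ≡ x^4 + x^3 + x^2 + 1 (mod x^5 + x^4 + x^3 + x^2 + 1).
Reduced: x^2 + x + 1.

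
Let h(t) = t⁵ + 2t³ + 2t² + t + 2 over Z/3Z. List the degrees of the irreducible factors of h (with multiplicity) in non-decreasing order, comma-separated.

Roots in Z/3Z: h(0) = 2; h(1) = 2; h(2) = 0 → root.
Linear factors from roots: (t + 1).
Complete factorization: h(t) = (t + 1)·(t² + 1)·(t² + 2t + 2).
Factor degrees with multiplicity: 1 + 2 + 2 = 5.

1, 2, 2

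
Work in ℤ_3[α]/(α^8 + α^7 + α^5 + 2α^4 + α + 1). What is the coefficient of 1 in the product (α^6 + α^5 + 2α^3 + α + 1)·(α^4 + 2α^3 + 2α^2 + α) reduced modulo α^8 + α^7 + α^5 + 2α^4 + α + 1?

Multiply in ℤ_3[α]: (α^6 + α^5 + 2α^3 + α + 1)·(α^4 + 2α^3 + 2α^2 + α) = α^10 + α^8 + 2α^7 + 2α^6 + 2α^5 + 2α^4 + α^3 + α.
Reduce using α^8 ≡ 2α^7 + 2α^5 + α^4 + 2α + 2 (mod α^8 + α^7 + α^5 + 2α^4 + α + 1).
Reduced: 2α^7 + α^6 + 2α^5 + α^4 + 1.

1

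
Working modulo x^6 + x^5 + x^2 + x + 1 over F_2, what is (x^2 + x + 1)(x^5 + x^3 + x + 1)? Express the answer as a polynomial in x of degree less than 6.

x^4 + x^3 + x^2 + x + 1

Multiply in F_2[x]: (x^2 + x + 1)·(x^5 + x^3 + x + 1) = x^7 + x^6 + x^4 + 1.
Reduce using x^6 ≡ x^5 + x^2 + x + 1 (mod x^6 + x^5 + x^2 + x + 1).
Reduced: x^4 + x^3 + x^2 + x + 1.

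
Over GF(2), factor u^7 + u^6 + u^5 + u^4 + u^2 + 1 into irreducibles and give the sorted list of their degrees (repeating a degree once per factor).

Write h(u) = u^7 + u^6 + u^5 + u^4 + u^2 + 1.
Roots in GF(2): h(0) = 1; h(1) = 0 → root.
Linear factors from roots: (u + 1).
Complete factorization: h(u) = (u + 1)^2·(u^2 + u + 1)·(u^3 + u + 1).
Factor degrees with multiplicity: 1 + 1 + 2 + 3 = 7.

1, 1, 2, 3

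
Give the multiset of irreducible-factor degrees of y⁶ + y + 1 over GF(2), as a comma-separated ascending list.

Write g(y) = y⁶ + y + 1.
Roots in GF(2): g(0) = 1; g(1) = 1.
Complete factorization: g(y) = (y⁶ + y + 1).
Factor degrees with multiplicity: 6 = 6.

6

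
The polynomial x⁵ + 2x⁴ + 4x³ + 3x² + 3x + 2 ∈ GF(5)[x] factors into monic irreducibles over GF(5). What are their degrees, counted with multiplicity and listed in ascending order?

Write h(x) = x⁵ + 2x⁴ + 4x³ + 3x² + 3x + 2.
Roots in GF(5): h(0) = 2; h(1) = 0 → root; h(2) = 1; h(3) = 1; h(4) = 4.
Linear factors from roots: (x + 4).
Complete factorization: h(x) = (x + 4)·(x⁴ + 3x³ + 2x² + 3).
Factor degrees with multiplicity: 1 + 4 = 5.

1, 4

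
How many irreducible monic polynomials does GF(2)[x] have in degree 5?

The number of monic irreducibles of degree 5 over GF(2) is (1/5)·Σ_{d∣5} μ(5/d) 2^d.
Divisors of 5: 1, 5; μ(5/d) for each: -1, 1.
Σ = − 2^1 + 2^5 = 30.
N = 30/5 = 6.

6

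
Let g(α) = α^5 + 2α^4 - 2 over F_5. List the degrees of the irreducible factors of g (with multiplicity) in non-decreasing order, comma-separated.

Roots in F_5: g(0) = 3; g(1) = 1; g(2) = 2; g(3) = 3; g(4) = 4.
Complete factorization: g(α) = (α^5 + 2α^4 - 2).
Factor degrees with multiplicity: 5 = 5.

5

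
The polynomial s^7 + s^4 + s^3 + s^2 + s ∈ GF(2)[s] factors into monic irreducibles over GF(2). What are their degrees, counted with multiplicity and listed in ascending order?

1, 2, 4

Write h(s) = s^7 + s^4 + s^3 + s^2 + s.
Roots in GF(2): h(0) = 0 → root; h(1) = 1.
Linear factors from roots: (s).
Complete factorization: h(s) = (s)·(s^2 + s + 1)·(s^4 + s^3 + 1).
Factor degrees with multiplicity: 1 + 2 + 4 = 7.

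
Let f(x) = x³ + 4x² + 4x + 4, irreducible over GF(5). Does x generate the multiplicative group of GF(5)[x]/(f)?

|GF(5^3)^×| = 5^3 − 1 = 124. Prime factorization: 124 = 2^2·31.
f is primitive ⇔ x has order 124 in GF(5)[x]/(f), i.e. x^(124/q) ≠ 1 for each prime q | 124.
x^(62) mod f = 1
x^(4) mod f = 2x² + 2x + 1.
Since x^(62) = 1, the order of x divides 62 < 124; not primitive.

No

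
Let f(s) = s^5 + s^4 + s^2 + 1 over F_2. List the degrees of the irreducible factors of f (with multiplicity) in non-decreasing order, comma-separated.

Roots in F_2: f(0) = 1; f(1) = 0 → root.
Linear factors from roots: (s + 1).
Complete factorization: f(s) = (s + 1)·(s^4 + s + 1).
Factor degrees with multiplicity: 1 + 4 = 5.

1, 4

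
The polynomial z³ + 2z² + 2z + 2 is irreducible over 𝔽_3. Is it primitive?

No

Write f(z) = z³ + 2z² + 2z + 2.
|GF(3^3)^×| = 3^3 − 1 = 26. Prime factorization: 26 = 2·13.
f is primitive ⇔ z has order 26 in GF(3)[z]/(f), i.e. z^(26/q) ≠ 1 for each prime q | 26.
z^(13) mod f = 1
z^(2) mod f = z².
Since z^(13) = 1, the order of z divides 13 < 26; not primitive.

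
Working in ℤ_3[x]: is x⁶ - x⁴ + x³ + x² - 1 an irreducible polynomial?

Yes

Write g(x) = x⁶ - x⁴ + x³ + x² - 1.
Check for roots in ℤ_3: g(0) = 2; g(1) = 1; g(2) = 2.
No roots, so no linear factors.
Monic irreducibles of degree 2 over GF(3): x² + 1, x² + x - 1, x² - x - 1.
None of them divide g (all give nonzero remainder).
Degree-3 irreducible divisors: test the 8 monic irreducibles of degree 3 over GF(3).
None of them divide g (all give nonzero remainder).
No irreducible factor of degree ≤ 3 exists, so g is irreducible over GF(3).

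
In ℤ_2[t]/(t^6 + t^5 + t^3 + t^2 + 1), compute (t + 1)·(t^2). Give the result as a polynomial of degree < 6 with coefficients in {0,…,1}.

t^3 + t^2

Multiply in ℤ_2[t]: (t + 1)·(t^2) = t^3 + t^2.
Reduced: t^3 + t^2.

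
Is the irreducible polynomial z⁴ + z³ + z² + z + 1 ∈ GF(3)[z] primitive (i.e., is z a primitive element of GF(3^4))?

No

Write f(z) = z⁴ + z³ + z² + z + 1.
|GF(3^4)^×| = 3^4 − 1 = 80. Prime factorization: 80 = 2^4·5.
f is primitive ⇔ z has order 80 in GF(3)[z]/(f), i.e. z^(80/q) ≠ 1 for each prime q | 80.
z^(40) mod f = 1
z^(16) mod f = z.
Since z^(40) = 1, the order of z divides 40 < 80; not primitive.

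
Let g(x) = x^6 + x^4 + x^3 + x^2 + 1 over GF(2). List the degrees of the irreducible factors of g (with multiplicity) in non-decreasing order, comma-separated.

2, 4

Roots in GF(2): g(0) = 1; g(1) = 1.
Complete factorization: g(x) = (x^2 + x + 1)·(x^4 + x^3 + x^2 + x + 1).
Factor degrees with multiplicity: 2 + 4 = 6.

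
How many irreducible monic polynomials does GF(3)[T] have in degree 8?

810

By the necklace-counting formula, N_3(8) = (1/8) Σ_{d|8} μ(8/d)·3^d.
Divisors of 8: 1, 2, 4, 8; μ(8/d) for each: 0, 0, -1, 1.
Σ = − 3^4 + 3^8 = 6480.
N = 6480/8 = 810.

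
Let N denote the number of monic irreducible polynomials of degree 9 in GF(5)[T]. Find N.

217000

x^(5^9) − x is the product of all monic irreducibles of degree dividing 9; Möbius inversion gives N = (1/9) Σ μ(9/d)·5^d.
Divisors of 9: 1, 3, 9; μ(9/d) for each: 0, -1, 1.
Σ = − 5^3 + 5^9 = 1953000.
N = 1953000/9 = 217000.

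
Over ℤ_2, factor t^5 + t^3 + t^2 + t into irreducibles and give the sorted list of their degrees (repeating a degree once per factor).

1, 1, 3

Write h(t) = t^5 + t^3 + t^2 + t.
Roots in ℤ_2: h(0) = 0 → root; h(1) = 0 → root.
Linear factors from roots: (t), (t + 1).
Complete factorization: h(t) = (t)·(t + 1)·(t^3 + t^2 + 1).
Factor degrees with multiplicity: 1 + 1 + 3 = 5.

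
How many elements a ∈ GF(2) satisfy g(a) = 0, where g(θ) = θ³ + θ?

Evaluate at each of the 2 elements of GF(2):
g(0) = 0 → root; g(1) = 0 → root.
Roots: {0, 1}.

2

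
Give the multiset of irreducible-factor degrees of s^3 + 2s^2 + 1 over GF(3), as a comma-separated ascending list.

3

Write f(s) = s^3 + 2s^2 + 1.
Roots in GF(3): f(0) = 1; f(1) = 1; f(2) = 2.
Complete factorization: f(s) = (s^3 + 2s^2 + 1).
Factor degrees with multiplicity: 3 = 3.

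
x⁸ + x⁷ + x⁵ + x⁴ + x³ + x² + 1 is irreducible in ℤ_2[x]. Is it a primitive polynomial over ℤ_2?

No

Write f(x) = x⁸ + x⁷ + x⁵ + x⁴ + x³ + x² + 1.
|GF(2^8)^×| = 2^8 − 1 = 255. Prime factorization: 255 = 3·5·17.
f is primitive ⇔ x has order 255 in GF(2)[x]/(f), i.e. x^(255/q) ≠ 1 for each prime q | 255.
x^(85) mod f = 1
x^(51) mod f = x⁷ + x⁶ + x² + 1.
x^(15) mod f = x⁷ + x⁴ + x².
Since x^(85) = 1, the order of x divides 85 < 255; not primitive.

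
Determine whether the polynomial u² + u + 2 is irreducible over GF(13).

Write g(u) = u² + u + 2.
Check each element of GF(13) for a root: g(0)=2, g(1)=4, g(2)=8, g(3)=1, g(4)=9, g(5)=6, g(6)=5, g(7)=6, g(8)=9, g(9)=1, g(10)=8, g(11)=4, g(12)=2.
No roots. A degree-2 polynomial over a field with no linear factor is irreducible.

Yes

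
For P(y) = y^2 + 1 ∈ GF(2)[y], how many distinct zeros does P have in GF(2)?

1

Evaluate at each of the 2 elements of GF(2):
P(0) = 1; P(1) = 0 → root.
Roots: {1}.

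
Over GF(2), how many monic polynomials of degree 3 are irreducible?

2

The number of monic irreducibles of degree 3 over GF(2) is (1/3)·Σ_{d∣3} μ(3/d) 2^d.
Divisors of 3: 1, 3; μ(3/d) for each: -1, 1.
Σ = − 2^1 + 2^3 = 6.
N = 6/3 = 2.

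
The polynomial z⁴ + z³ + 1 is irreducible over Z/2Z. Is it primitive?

Write f(z) = z⁴ + z³ + 1.
|GF(2^4)^×| = 2^4 − 1 = 15. Prime factorization: 15 = 3·5.
f is primitive ⇔ z has order 15 in GF(2)[z]/(f), i.e. z^(15/q) ≠ 1 for each prime q | 15.
z^(5) mod f = z³ + z + 1.
z^(3) mod f = z³.
None equal 1, so z has full order 15; f is primitive.

Yes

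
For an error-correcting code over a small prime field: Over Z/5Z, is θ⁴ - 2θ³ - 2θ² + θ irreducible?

Write g(θ) = θ⁴ - 2θ³ - 2θ² + θ.
Check for roots in Z/5Z: g(0) = 0 → root; g(1) = 3; g(2) = 4; g(3) = 2; g(4) = 0 → root.
g(0) = 0, so (θ) divides g(θ); g is reducible.

No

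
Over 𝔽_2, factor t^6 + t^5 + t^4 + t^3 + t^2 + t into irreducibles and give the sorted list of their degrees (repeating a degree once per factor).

1, 1, 2, 2

Write f(t) = t^6 + t^5 + t^4 + t^3 + t^2 + t.
Roots in 𝔽_2: f(0) = 0 → root; f(1) = 0 → root.
Linear factors from roots: (t), (t + 1).
Complete factorization: f(t) = (t)·(t + 1)·(t^2 + t + 1)^2.
Factor degrees with multiplicity: 1 + 1 + 2 + 2 = 6.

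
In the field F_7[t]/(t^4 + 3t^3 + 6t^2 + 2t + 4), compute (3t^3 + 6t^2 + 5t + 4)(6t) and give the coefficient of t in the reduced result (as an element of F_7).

2

Multiply in F_7[t]: (3t^3 + 6t^2 + 5t + 4)·(6t) = 4t^4 + t^3 + 2t^2 + 3t.
Reduce using t^4 ≡ 4t^3 + t^2 + 5t + 3 (mod t^4 + 3t^3 + 6t^2 + 2t + 4).
Reduced: 3t^3 + 6t^2 + 2t + 5.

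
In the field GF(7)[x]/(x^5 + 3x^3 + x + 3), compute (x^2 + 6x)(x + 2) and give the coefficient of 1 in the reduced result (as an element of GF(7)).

Multiply in GF(7)[x]: (x^2 + 6x)·(x + 2) = x^3 + x^2 + 5x.
Reduced: x^3 + x^2 + 5x.

0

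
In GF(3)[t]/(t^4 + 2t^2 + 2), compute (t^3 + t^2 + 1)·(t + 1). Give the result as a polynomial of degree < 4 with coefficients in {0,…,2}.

2t^3 + 2t^2 + t + 2

Multiply in GF(3)[t]: (t^3 + t^2 + 1)·(t + 1) = t^4 + 2t^3 + t^2 + t + 1.
Reduce using t^4 ≡ t^2 + 1 (mod t^4 + 2t^2 + 2).
Reduced: 2t^3 + 2t^2 + t + 2.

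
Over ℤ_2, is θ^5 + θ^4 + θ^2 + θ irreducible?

Write f(θ) = θ^5 + θ^4 + θ^2 + θ.
Check for roots in ℤ_2: f(0) = 0 → root; f(1) = 0 → root.
f(0) = 0, so (θ) divides f(θ); f is reducible.

No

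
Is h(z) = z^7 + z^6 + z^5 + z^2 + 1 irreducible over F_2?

Yes

Check for roots in F_2: h(0) = 1; h(1) = 1.
No roots, so no linear factors.
Monic irreducibles of degree 2 over GF(2): z^2 + z + 1.
None of them divide h (all give nonzero remainder).
Monic irreducibles of degree 3 over GF(2): z^3 + z + 1, z^3 + z^2 + 1.
None of them divide h (all give nonzero remainder).
No irreducible factor of degree ≤ 3 exists, so h is irreducible over GF(2).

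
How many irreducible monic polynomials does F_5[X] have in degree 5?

624

Gauss's count: N_{5}(5) = (1/5) Σ_{d|5} μ(5/d)·5^d.
Divisors of 5: 1, 5; μ(5/d) for each: -1, 1.
Σ = − 5^1 + 5^5 = 3120.
N = 3120/5 = 624.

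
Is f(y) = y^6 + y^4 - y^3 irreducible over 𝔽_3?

Check for roots in 𝔽_3: f(0) = 0 → root; f(1) = 1; f(2) = 0 → root.
f(0) = 0, so (y) divides f(y); f is reducible.

No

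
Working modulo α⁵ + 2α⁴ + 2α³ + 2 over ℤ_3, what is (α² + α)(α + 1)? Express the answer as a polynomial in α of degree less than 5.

α^3 + 2α^2 + α

Multiply in ℤ_3[α]: (α² + α)·(α + 1) = α³ + 2α² + α.
Reduced: α³ + 2α² + α.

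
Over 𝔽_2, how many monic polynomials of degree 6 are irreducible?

x^(2^6) − x is the product of all monic irreducibles of degree dividing 6; Möbius inversion gives N = (1/6) Σ μ(6/d)·2^d.
Divisors of 6: 1, 2, 3, 6; μ(6/d) for each: 1, -1, -1, 1.
Σ = 2^1 − 2^2 − 2^3 + 2^6 = 54.
N = 54/6 = 9.

9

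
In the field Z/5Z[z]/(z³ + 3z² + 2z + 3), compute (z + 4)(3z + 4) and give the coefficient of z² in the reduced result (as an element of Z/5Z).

3

Multiply in Z/5Z[z]: (z + 4)·(3z + 4) = 3z² + z + 1.
Reduced: 3z² + z + 1.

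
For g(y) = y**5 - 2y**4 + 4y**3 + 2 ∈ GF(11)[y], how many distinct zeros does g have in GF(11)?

2

Evaluate at each of the 11 elements of GF(11):
g(0) = 2; g(1) = 5; g(2) = 1; g(3) = 4; g(4) = 0 → root; g(5) = 1; g(6) = 0 → root; g(7) = 3; g(8) = 6; g(9) = 5; g(10) = 6.
Roots: {4, 6}.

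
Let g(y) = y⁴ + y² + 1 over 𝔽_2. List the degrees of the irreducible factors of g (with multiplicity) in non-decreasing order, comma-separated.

2, 2

Roots in 𝔽_2: g(0) = 1; g(1) = 1.
Complete factorization: g(y) = (y² + y + 1)^2.
Factor degrees with multiplicity: 2 + 2 = 4.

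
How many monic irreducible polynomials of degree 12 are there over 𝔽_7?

1153430600

Gauss's count: N_{7}(12) = (1/12) Σ_{d|12} μ(12/d)·7^d.
Divisors of 12: 1, 2, 3, 4, 6, 12; μ(12/d) for each: 0, 1, 0, -1, -1, 1.
Σ = 7^2 − 7^4 − 7^6 + 7^12 = 13841167200.
N = 13841167200/12 = 1153430600.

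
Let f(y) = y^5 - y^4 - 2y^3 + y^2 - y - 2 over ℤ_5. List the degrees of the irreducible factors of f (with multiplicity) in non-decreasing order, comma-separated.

1, 1, 1, 2

Roots in ℤ_5: f(0) = 3; f(1) = 1; f(2) = 0 → root; f(3) = 2; f(4) = 0 → root.
Linear factors from roots: (y - 2), (y + 1).
Complete factorization: f(y) = (y - 2)·(y + 1)^2·(y^2 - y + 1).
Factor degrees with multiplicity: 1 + 1 + 1 + 2 = 5.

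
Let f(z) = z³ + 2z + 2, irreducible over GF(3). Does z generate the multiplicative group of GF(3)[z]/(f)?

|GF(3^3)^×| = 3^3 − 1 = 26. Prime factorization: 26 = 2·13.
f is primitive ⇔ z has order 26 in GF(3)[z]/(f), i.e. z^(26/q) ≠ 1 for each prime q | 26.
z^(13) mod f = 1
z^(2) mod f = z².
Since z^(13) = 1, the order of z divides 13 < 26; not primitive.

No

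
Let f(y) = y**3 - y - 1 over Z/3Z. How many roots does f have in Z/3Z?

Evaluate at each of the 3 elements of Z/3Z:
f(0) = 2; f(1) = 2; f(2) = 2.
No element is a root.

0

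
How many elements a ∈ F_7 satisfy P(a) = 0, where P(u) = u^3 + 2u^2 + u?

2

Evaluate at each of the 7 elements of F_7:
P(0) = 0 → root; P(1) = 4; P(2) = 4; P(3) = 6; P(4) = 2; P(5) = 5; P(6) = 0 → root.
Roots: {0, 6}.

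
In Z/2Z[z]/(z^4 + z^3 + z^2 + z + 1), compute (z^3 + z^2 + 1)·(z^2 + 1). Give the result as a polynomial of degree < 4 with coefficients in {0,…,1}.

Multiply in Z/2Z[z]: (z^3 + z^2 + 1)·(z^2 + 1) = z^5 + z^4 + z^3 + 1.
Reduce using z^4 ≡ z^3 + z^2 + z + 1 (mod z^4 + z^3 + z^2 + z + 1).
Reduced: z^2 + z + 1.

z^2 + z + 1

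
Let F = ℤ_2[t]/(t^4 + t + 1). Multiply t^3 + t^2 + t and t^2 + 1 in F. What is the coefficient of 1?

Multiply in ℤ_2[t]: (t^3 + t^2 + t)·(t^2 + 1) = t^5 + t^4 + t^2 + t.
Reduce using t^4 ≡ t + 1 (mod t^4 + t + 1).
Reduced: t + 1.

1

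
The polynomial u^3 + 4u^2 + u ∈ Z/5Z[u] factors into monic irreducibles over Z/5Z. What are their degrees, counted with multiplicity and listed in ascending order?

1, 2

Write g(u) = u^3 + 4u^2 + u.
Roots in Z/5Z: g(0) = 0 → root; g(1) = 1; g(2) = 1; g(3) = 1; g(4) = 2.
Linear factors from roots: (u).
Complete factorization: g(u) = (u)·(u^2 + 4u + 1).
Factor degrees with multiplicity: 1 + 2 = 3.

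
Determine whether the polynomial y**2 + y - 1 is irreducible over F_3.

Write h(y) = y**2 + y - 1.
Check for roots in F_3: h(0) = 2; h(1) = 1; h(2) = 2.
No roots. A degree-2 polynomial over a field with no linear factor is irreducible.

Yes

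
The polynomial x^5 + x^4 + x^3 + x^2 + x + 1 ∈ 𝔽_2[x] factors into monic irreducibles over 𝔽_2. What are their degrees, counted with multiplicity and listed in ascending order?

1, 2, 2

Write h(x) = x^5 + x^4 + x^3 + x^2 + x + 1.
Roots in 𝔽_2: h(0) = 1; h(1) = 0 → root.
Linear factors from roots: (x + 1).
Complete factorization: h(x) = (x + 1)·(x^2 + x + 1)^2.
Factor degrees with multiplicity: 1 + 2 + 2 = 5.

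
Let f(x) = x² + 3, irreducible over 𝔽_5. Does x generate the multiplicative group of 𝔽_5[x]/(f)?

No

|GF(5^2)^×| = 5^2 − 1 = 24. Prime factorization: 24 = 2^3·3.
f is primitive ⇔ x has order 24 in GF(5)[x]/(f), i.e. x^(24/q) ≠ 1 for each prime q | 24.
x^(12) mod f = 4.
x^(8) mod f = 1
Since x^(8) = 1, the order of x divides 8 < 24; not primitive.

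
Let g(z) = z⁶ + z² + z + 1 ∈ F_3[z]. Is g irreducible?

Yes

Check for roots in F_3: g(0) = 1; g(1) = 1; g(2) = 2.
No roots, so no linear factors.
Monic irreducibles of degree 2 over GF(3): z² + 1, z² + z + 2, z² + 2z + 2.
None of them divide g (all give nonzero remainder).
Degree-3 irreducible divisors: test the 8 monic irreducibles of degree 3 over GF(3).
None of them divide g (all give nonzero remainder).
No irreducible factor of degree ≤ 3 exists, so g is irreducible over GF(3).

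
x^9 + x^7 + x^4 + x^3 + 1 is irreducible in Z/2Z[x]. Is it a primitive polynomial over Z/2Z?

Write f(x) = x^9 + x^7 + x^4 + x^3 + 1.
|GF(2^9)^×| = 2^9 − 1 = 511. Prime factorization: 511 = 7·73.
f is primitive ⇔ x has order 511 in GF(2)[x]/(f), i.e. x^(511/q) ≠ 1 for each prime q | 511.
x^(73) mod f = 1
x^(7) mod f = x^7.
Since x^(73) = 1, the order of x divides 73 < 511; not primitive.

No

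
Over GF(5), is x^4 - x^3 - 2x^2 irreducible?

Write h(x) = x^4 - x^3 - 2x^2.
Check for roots in GF(5): h(0) = 0 → root; h(1) = 3; h(2) = 0 → root; h(3) = 1; h(4) = 0 → root.
h(0) = 0, so (x) divides h(x); h is reducible.

No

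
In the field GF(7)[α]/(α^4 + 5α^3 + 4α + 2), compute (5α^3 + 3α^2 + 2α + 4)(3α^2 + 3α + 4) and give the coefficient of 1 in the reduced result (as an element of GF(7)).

Multiply in GF(7)[α]: (5α^3 + 3α^2 + 2α + 4)·(3α^2 + 3α + 4) = α^5 + 3α^4 + 2α^2 + 6α + 2.
Reduce using α^4 ≡ 2α^3 + 3α + 5 (mod α^4 + 5α^3 + 4α + 2).
Reduced: 3α^3 + 5α^2 + 5α + 6.

6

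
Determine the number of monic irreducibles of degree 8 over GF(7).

720300

The number of monic irreducibles of degree 8 over GF(7) is (1/8)·Σ_{d∣8} μ(8/d) 7^d.
Divisors of 8: 1, 2, 4, 8; μ(8/d) for each: 0, 0, -1, 1.
Σ = − 7^4 + 7^8 = 5762400.
N = 5762400/8 = 720300.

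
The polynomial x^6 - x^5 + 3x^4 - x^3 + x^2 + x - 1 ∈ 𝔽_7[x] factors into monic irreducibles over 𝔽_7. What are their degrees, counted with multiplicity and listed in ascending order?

Write g(x) = x^6 - x^5 + 3x^4 - x^3 + x^2 + x - 1.
Linear factors from roots: (x - 2).
Complete factorization: g(x) = (x - 2)·(x^2 + x - 3)·(x^3 + x + 1).
Factor degrees with multiplicity: 1 + 2 + 3 = 6.

1, 2, 3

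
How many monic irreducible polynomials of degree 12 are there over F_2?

Gauss's count: N_{2}(12) = (1/12) Σ_{d|12} μ(12/d)·2^d.
Divisors of 12: 1, 2, 3, 4, 6, 12; μ(12/d) for each: 0, 1, 0, -1, -1, 1.
Σ = 2^2 − 2^4 − 2^6 + 2^12 = 4020.
N = 4020/12 = 335.

335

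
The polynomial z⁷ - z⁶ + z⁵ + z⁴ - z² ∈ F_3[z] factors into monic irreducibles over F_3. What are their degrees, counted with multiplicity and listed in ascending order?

1, 1, 1, 2, 2

Write f(z) = z⁷ - z⁶ + z⁵ + z⁴ - z².
Roots in F_3: f(0) = 0 → root; f(1) = 1; f(2) = 0 → root.
Linear factors from roots: (z), (z + 1).
Complete factorization: f(z) = (z + 1)·(z)^2·(z² + 1)·(z² + z - 1).
Factor degrees with multiplicity: 1 + 1 + 1 + 2 + 2 = 7.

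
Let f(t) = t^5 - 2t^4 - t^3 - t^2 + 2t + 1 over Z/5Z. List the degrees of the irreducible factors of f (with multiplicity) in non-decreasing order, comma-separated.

1, 2, 2

Roots in Z/5Z: f(0) = 1; f(1) = 0 → root; f(2) = 3; f(3) = 2; f(4) = 1.
Linear factors from roots: (t - 1).
Complete factorization: f(t) = (t - 1)·(t^2 + t + 1)·(t^2 - 2t - 1).
Factor degrees with multiplicity: 1 + 2 + 2 = 5.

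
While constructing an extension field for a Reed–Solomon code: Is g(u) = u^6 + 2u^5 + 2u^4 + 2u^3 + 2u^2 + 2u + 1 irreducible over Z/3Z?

Check for roots in Z/3Z: g(0) = 1; g(1) = 0 → root; g(2) = 0 → root.
g(1) = 0, so (u − 1) divides g(u); g is reducible.

No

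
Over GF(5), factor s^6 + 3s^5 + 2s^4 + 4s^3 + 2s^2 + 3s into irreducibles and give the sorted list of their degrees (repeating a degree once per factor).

1, 1, 1, 1, 2

Write g(s) = s^6 + 3s^5 + 2s^4 + 4s^3 + 2s^2 + 3s.
Roots in GF(5): g(0) = 0 → root; g(1) = 0 → root; g(2) = 3; g(3) = 0 → root; g(4) = 0 → root.
Linear factors from roots: (s), (s + 4), (s + 2), (s + 1).
Complete factorization: g(s) = (s)·(s + 1)·(s + 2)·(s + 4)·(s^2 + s + 1).
Factor degrees with multiplicity: 1 + 1 + 1 + 1 + 2 = 6.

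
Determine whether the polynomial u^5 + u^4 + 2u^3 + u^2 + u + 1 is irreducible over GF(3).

Write m(u) = u^5 + u^4 + 2u^3 + u^2 + u + 1.
Check for roots in GF(3): m(0) = 1; m(1) = 1; m(2) = 2.
No roots, so no linear factors.
Monic irreducibles of degree 2 over GF(3): u^2 + 1, u^2 + u + 2, u^2 + 2u + 2.
None of them divide m (all give nonzero remainder).
No irreducible factor of degree ≤ 2 exists, so m is irreducible over GF(3).

Yes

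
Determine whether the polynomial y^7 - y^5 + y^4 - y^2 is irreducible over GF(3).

Write h(y) = y^7 - y^5 + y^4 - y^2.
Check for roots in GF(3): h(0) = 0 → root; h(1) = 0 → root; h(2) = 0 → root.
h(0) = 0, so (y) divides h(y); h is reducible.

No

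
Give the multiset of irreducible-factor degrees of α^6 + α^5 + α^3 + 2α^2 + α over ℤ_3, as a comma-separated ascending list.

1, 1, 1, 3

Write h(α) = α^6 + α^5 + α^3 + 2α^2 + α.
Roots in ℤ_3: h(0) = 0 → root; h(1) = 0 → root; h(2) = 0 → root.
Linear factors from roots: (α), (α + 2), (α + 1).
Complete factorization: h(α) = (α)·(α + 1)·(α + 2)·(α^3 + α^2 + α + 2).
Factor degrees with multiplicity: 1 + 1 + 1 + 3 = 6.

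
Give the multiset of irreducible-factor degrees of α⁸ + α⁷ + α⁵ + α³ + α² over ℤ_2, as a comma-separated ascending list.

Write f(α) = α⁸ + α⁷ + α⁵ + α³ + α².
Roots in ℤ_2: f(0) = 0 → root; f(1) = 1.
Linear factors from roots: (α).
Complete factorization: f(α) = (α)^2·(α² + α + 1)^3.
Factor degrees with multiplicity: 1 + 1 + 2 + 2 + 2 = 8.

1, 1, 2, 2, 2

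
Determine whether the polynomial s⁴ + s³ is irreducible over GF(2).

No

Write f(s) = s⁴ + s³.
Check for roots in GF(2): f(0) = 0 → root; f(1) = 0 → root.
f(0) = 0, so (s) divides f(s); f is reducible.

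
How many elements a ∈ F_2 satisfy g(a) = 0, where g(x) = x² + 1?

1

Evaluate at each of the 2 elements of F_2:
g(0) = 1; g(1) = 0 → root.
Roots: {1}.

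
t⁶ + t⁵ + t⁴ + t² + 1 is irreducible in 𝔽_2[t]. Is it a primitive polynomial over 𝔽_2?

No

Write f(t) = t⁶ + t⁵ + t⁴ + t² + 1.
|GF(2^6)^×| = 2^6 − 1 = 63. Prime factorization: 63 = 3^2·7.
f is primitive ⇔ t has order 63 in GF(2)[t]/(f), i.e. t^(63/q) ≠ 1 for each prime q | 63.
t^(21) mod f = 1
t^(9) mod f = t³ + 1.
Since t^(21) = 1, the order of t divides 21 < 63; not primitive.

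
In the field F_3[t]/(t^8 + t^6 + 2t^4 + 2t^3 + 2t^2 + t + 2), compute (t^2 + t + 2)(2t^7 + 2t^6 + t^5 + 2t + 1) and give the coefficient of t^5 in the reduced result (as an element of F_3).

Multiply in F_3[t]: (t^2 + t + 2)·(2t^7 + 2t^6 + t^5 + 2t + 1) = 2t^9 + t^8 + t^7 + 2t^6 + 2t^5 + 2t^3 + 2t + 2.
Reduce using t^8 ≡ 2t^6 + t^4 + t^3 + t^2 + 2t + 1 (mod t^8 + t^6 + 2t^4 + 2t^3 + 2t^2 + t + 2).
Reduced: 2t^7 + t^6 + t^5 + 2t^3 + 2t^2.

1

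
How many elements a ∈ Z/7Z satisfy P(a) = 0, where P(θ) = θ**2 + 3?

Evaluate at each of the 7 elements of Z/7Z:
P(0) = 3; P(1) = 4; P(2) = 0 → root; P(3) = 5; P(4) = 5; P(5) = 0 → root; P(6) = 4.
Roots: {2, 5}.

2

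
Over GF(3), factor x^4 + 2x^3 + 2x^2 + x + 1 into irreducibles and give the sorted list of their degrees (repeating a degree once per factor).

2, 2

Write g(x) = x^4 + 2x^3 + 2x^2 + x + 1.
Roots in GF(3): g(0) = 1; g(1) = 1; g(2) = 1.
Complete factorization: g(x) = (x^2 + x + 2)^2.
Factor degrees with multiplicity: 2 + 2 = 4.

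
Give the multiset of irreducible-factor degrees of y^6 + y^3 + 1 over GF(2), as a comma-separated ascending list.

6

Write h(y) = y^6 + y^3 + 1.
Roots in GF(2): h(0) = 1; h(1) = 1.
Complete factorization: h(y) = (y^6 + y^3 + 1).
Factor degrees with multiplicity: 6 = 6.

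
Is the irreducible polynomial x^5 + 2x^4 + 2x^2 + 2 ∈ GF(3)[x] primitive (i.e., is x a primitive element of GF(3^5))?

No

Write f(x) = x^5 + 2x^4 + 2x^2 + 2.
|GF(3^5)^×| = 3^5 − 1 = 242. Prime factorization: 242 = 2·11^2.
f is primitive ⇔ x has order 242 in GF(3)[x]/(f), i.e. x^(242/q) ≠ 1 for each prime q | 242.
x^(121) mod f = 1
x^(22) mod f = x^4 + x^3 + 2x^2.
Since x^(121) = 1, the order of x divides 121 < 242; not primitive.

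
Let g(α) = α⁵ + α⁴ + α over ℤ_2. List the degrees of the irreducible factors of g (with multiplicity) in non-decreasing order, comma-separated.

1, 4

Roots in ℤ_2: g(0) = 0 → root; g(1) = 1.
Linear factors from roots: (α).
Complete factorization: g(α) = (α)·(α⁴ + α³ + 1).
Factor degrees with multiplicity: 1 + 4 = 5.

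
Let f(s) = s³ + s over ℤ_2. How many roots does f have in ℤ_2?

2

Evaluate at each of the 2 elements of ℤ_2:
f(0) = 0 → root; f(1) = 0 → root.
Roots: {0, 1}.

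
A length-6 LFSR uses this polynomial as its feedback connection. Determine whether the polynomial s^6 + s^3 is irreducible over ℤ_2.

No

Write m(s) = s^6 + s^3.
Check for roots in ℤ_2: m(0) = 0 → root; m(1) = 0 → root.
m(0) = 0, so (s) divides m(s); m is reducible.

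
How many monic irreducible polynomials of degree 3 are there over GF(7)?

112

Gauss's count: N_{7}(3) = (1/3) Σ_{d|3} μ(3/d)·7^d.
Divisors of 3: 1, 3; μ(3/d) for each: -1, 1.
Σ = − 7^1 + 7^3 = 336.
N = 336/3 = 112.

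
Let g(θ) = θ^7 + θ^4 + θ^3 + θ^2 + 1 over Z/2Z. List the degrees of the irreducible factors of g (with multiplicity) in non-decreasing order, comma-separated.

7

Roots in Z/2Z: g(0) = 1; g(1) = 1.
Complete factorization: g(θ) = (θ^7 + θ^4 + θ^3 + θ^2 + 1).
Factor degrees with multiplicity: 7 = 7.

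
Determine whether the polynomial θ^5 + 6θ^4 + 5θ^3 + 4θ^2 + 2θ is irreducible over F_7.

Write P(θ) = θ^5 + 6θ^4 + 5θ^3 + 4θ^2 + 2θ.
Check for roots in F_7: P(0) = 0 → root; P(1) = 4; P(2) = 6; P(3) = 3; P(4) = 5; P(5) = 1; P(6) = 2.
P(0) = 0, so (θ) divides P(θ); P is reducible.

No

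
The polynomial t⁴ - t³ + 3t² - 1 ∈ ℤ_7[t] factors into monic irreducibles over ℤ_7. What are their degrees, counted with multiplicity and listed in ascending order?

Write f(t) = t⁴ - t³ + 3t² - 1.
Linear factors from roots: (t + 2).
Complete factorization: f(t) = (t + 2)^2·(t² + 2t - 2).
Factor degrees with multiplicity: 1 + 1 + 2 = 4.

1, 1, 2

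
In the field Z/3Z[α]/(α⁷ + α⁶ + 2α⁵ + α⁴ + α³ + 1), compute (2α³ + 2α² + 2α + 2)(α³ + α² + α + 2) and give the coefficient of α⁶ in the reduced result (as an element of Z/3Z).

2

Multiply in Z/3Z[α]: (2α³ + 2α² + 2α + 2)·(α³ + α² + α + 2) = 2α⁶ + α⁵ + α³ + 2α² + 1.
Reduced: 2α⁶ + α⁵ + α³ + 2α² + 1.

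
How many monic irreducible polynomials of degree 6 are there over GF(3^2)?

By the necklace-counting formula, N_9(6) = (1/6) Σ_{d|6} μ(6/d)·9^d.
Divisors of 6: 1, 2, 3, 6; μ(6/d) for each: 1, -1, -1, 1.
Σ = 9^1 − 9^2 − 9^3 + 9^6 = 530640.
N = 530640/6 = 88440.

88440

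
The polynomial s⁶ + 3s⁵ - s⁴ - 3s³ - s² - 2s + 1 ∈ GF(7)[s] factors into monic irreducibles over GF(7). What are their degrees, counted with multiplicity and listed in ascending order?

Write g(s) = s⁶ + 3s⁵ - s⁴ - 3s³ - s² - 2s + 1.
Complete factorization: g(s) = (s⁶ + 3s⁵ - s⁴ - 3s³ - s² - 2s + 1).
Factor degrees with multiplicity: 6 = 6.

6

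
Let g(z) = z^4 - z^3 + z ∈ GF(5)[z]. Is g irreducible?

No

Check for roots in GF(5): g(0) = 0 → root; g(1) = 1; g(2) = 0 → root; g(3) = 2; g(4) = 1.
g(0) = 0, so (z) divides g(z); g is reducible.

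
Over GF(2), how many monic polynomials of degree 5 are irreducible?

The number of monic irreducibles of degree 5 over GF(2) is (1/5)·Σ_{d∣5} μ(5/d) 2^d.
Divisors of 5: 1, 5; μ(5/d) for each: -1, 1.
Σ = − 2^1 + 2^5 = 30.
N = 30/5 = 6.

6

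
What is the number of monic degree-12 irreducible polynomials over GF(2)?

x^(2^12) − x is the product of all monic irreducibles of degree dividing 12; Möbius inversion gives N = (1/12) Σ μ(12/d)·2^d.
Divisors of 12: 1, 2, 3, 4, 6, 12; μ(12/d) for each: 0, 1, 0, -1, -1, 1.
Σ = 2^2 − 2^4 − 2^6 + 2^12 = 4020.
N = 4020/12 = 335.

335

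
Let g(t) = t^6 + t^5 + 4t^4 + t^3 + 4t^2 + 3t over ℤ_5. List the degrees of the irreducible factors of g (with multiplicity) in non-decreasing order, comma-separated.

1, 1, 2, 2

Roots in ℤ_5: g(0) = 0 → root; g(1) = 4; g(2) = 0 → root; g(3) = 3; g(4) = 4.
Linear factors from roots: (t), (t + 3).
Complete factorization: g(t) = (t)·(t + 3)·(t^2 + 2)·(t^2 + 3t + 3).
Factor degrees with multiplicity: 1 + 1 + 2 + 2 = 6.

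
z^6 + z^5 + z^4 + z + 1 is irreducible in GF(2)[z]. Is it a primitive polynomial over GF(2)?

Yes

Write f(z) = z^6 + z^5 + z^4 + z + 1.
|GF(2^6)^×| = 2^6 − 1 = 63. Prime factorization: 63 = 3^2·7.
f is primitive ⇔ z has order 63 in GF(2)[z]/(f), i.e. z^(63/q) ≠ 1 for each prime q | 63.
z^(21) mod f = z^4 + z^3 + 1.
z^(9) mod f = z^5 + z^2 + z + 1.
None equal 1, so z has full order 63; f is primitive.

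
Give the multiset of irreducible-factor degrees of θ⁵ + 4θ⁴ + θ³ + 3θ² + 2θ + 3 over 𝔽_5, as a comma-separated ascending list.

Write f(θ) = θ⁵ + 4θ⁴ + θ³ + 3θ² + 2θ + 3.
Roots in 𝔽_5: f(0) = 3; f(1) = 4; f(2) = 3; f(3) = 0 → root; f(4) = 1.
Linear factors from roots: (θ + 2).
Complete factorization: f(θ) = (θ + 2)·(θ² + 3θ + 4)·(θ² + 4θ + 1).
Factor degrees with multiplicity: 1 + 2 + 2 = 5.

1, 2, 2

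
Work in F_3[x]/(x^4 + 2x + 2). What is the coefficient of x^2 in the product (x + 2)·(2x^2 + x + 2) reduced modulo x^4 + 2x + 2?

Multiply in F_3[x]: (x + 2)·(2x^2 + x + 2) = 2x^3 + 2x^2 + x + 1.
Reduced: 2x^3 + 2x^2 + x + 1.

2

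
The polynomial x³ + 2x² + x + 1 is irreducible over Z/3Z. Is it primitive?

Yes

Write f(x) = x³ + 2x² + x + 1.
|GF(3^3)^×| = 3^3 − 1 = 26. Prime factorization: 26 = 2·13.
f is primitive ⇔ x has order 26 in GF(3)[x]/(f), i.e. x^(26/q) ≠ 1 for each prime q | 26.
x^(13) mod f = 2.
x^(2) mod f = x².
None equal 1, so x has full order 26; f is primitive.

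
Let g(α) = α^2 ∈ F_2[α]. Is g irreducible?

Check for roots in F_2: g(0) = 0 → root; g(1) = 1.
g(0) = 0, so (α) divides g(α); g is reducible.

No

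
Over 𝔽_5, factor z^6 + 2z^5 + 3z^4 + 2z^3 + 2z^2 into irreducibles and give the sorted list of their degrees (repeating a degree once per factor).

1, 1, 1, 1, 1, 1

Write h(z) = z^6 + 2z^5 + 3z^4 + 2z^3 + 2z^2.
Roots in 𝔽_5: h(0) = 0 → root; h(1) = 0 → root; h(2) = 0 → root; h(3) = 0 → root; h(4) = 2.
Linear factors from roots: (z), (z + 4), (z + 3), (z + 2).
Complete factorization: h(z) = (z + 2)·(z + 4)·(z)^2·(z + 3)^2.
Factor degrees with multiplicity: 1 + 1 + 1 + 1 + 1 + 1 = 6.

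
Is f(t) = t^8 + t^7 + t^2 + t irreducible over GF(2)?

No

Check for roots in GF(2): f(0) = 0 → root; f(1) = 0 → root.
f(0) = 0, so (t) divides f(t); f is reducible.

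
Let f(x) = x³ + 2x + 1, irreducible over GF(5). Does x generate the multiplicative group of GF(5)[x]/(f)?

|GF(5^3)^×| = 5^3 − 1 = 124. Prime factorization: 124 = 2^2·31.
f is primitive ⇔ x has order 124 in GF(5)[x]/(f), i.e. x^(124/q) ≠ 1 for each prime q | 124.
x^(62) mod f = 1
x^(4) mod f = 3x² + 4x.
Since x^(62) = 1, the order of x divides 62 < 124; not primitive.

No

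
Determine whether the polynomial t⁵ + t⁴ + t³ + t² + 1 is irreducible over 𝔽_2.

Write P(t) = t⁵ + t⁴ + t³ + t² + 1.
Check for roots in 𝔽_2: P(0) = 1; P(1) = 1.
No roots, so no linear factors.
Monic irreducibles of degree 2 over GF(2): t² + t + 1.
None of them divide P (all give nonzero remainder).
No irreducible factor of degree ≤ 2 exists, so P is irreducible over GF(2).

Yes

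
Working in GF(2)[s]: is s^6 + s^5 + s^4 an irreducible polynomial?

No

Write g(s) = s^6 + s^5 + s^4.
Check for roots in GF(2): g(0) = 0 → root; g(1) = 1.
g(0) = 0, so (s) divides g(s); g is reducible.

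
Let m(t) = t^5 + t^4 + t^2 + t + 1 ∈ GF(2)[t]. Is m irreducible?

Check for roots in GF(2): m(0) = 1; m(1) = 1.
No roots, so no linear factors.
Monic irreducibles of degree 2 over GF(2): t^2 + t + 1.
None of them divide m (all give nonzero remainder).
No irreducible factor of degree ≤ 2 exists, so m is irreducible over GF(2).

Yes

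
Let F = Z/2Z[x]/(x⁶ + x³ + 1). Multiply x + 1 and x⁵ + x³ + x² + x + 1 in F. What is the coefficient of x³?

1

Multiply in Z/2Z[x]: (x + 1)·(x⁵ + x³ + x² + x + 1) = x⁶ + x⁵ + x⁴ + 1.
Reduce using x⁶ ≡ x³ + 1 (mod x⁶ + x³ + 1).
Reduced: x⁵ + x⁴ + x³.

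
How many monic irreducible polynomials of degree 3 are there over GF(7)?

Gauss's count: N_{7}(3) = (1/3) Σ_{d|3} μ(3/d)·7^d.
Divisors of 3: 1, 3; μ(3/d) for each: -1, 1.
Σ = − 7^1 + 7^3 = 336.
N = 336/3 = 112.

112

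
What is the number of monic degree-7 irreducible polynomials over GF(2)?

18

Gauss's count: N_{2}(7) = (1/7) Σ_{d|7} μ(7/d)·2^d.
Divisors of 7: 1, 7; μ(7/d) for each: -1, 1.
Σ = − 2^1 + 2^7 = 126.
N = 126/7 = 18.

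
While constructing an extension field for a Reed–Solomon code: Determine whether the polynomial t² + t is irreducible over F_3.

No

Write h(t) = t² + t.
Check for roots in F_3: h(0) = 0 → root; h(1) = 2; h(2) = 0 → root.
h(0) = 0, so (t) divides h(t); h is reducible.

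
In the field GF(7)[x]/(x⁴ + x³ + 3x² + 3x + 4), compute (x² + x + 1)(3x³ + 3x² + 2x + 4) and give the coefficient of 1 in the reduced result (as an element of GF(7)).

6

Multiply in GF(7)[x]: (x² + x + 1)·(3x³ + 3x² + 2x + 4) = 3x⁵ + 6x⁴ + x³ + 2x² + 6x + 4.
Reduce using x⁴ ≡ 6x³ + 4x² + 4x + 3 (mod x⁴ + x³ + 3x² + 3x + 4).
Reduced: 3x³ + 5x² + 6x + 6.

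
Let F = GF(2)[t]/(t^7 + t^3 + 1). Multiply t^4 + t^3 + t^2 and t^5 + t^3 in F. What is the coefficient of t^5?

Multiply in GF(2)[t]: (t^4 + t^3 + t^2)·(t^5 + t^3) = t^9 + t^8 + t^6 + t^5.
Reduce using t^7 ≡ t^3 + 1 (mod t^7 + t^3 + 1).
Reduced: t^6 + t^4 + t^2 + t.

0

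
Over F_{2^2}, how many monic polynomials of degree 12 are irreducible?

x^(4^12) − x is the product of all monic irreducibles of degree dividing 12; Möbius inversion gives N = (1/12) Σ μ(12/d)·4^d.
Divisors of 12: 1, 2, 3, 4, 6, 12; μ(12/d) for each: 0, 1, 0, -1, -1, 1.
Σ = 4^2 − 4^4 − 4^6 + 4^12 = 16772880.
N = 16772880/12 = 1397740.

1397740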